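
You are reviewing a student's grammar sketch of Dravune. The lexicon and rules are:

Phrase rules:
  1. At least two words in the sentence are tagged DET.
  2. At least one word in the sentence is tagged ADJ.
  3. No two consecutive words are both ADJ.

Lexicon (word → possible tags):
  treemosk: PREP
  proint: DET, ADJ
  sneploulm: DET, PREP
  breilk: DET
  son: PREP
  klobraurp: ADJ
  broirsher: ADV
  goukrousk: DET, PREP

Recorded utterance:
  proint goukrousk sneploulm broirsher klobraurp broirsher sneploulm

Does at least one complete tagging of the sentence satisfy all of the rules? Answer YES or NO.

Candidates per position — 1:proint {DET,ADJ}; 2:goukrousk {DET,PREP}; 3:sneploulm {DET,PREP}; 4:broirsher {ADV}; 5:klobraurp {ADJ}; 6:broirsher {ADV}; 7:sneploulm {DET,PREP}.
One satisfying assignment: DET DET PREP ADV ADJ ADV PREP.
Rule-by-rule: rule 1 holds; rule 2 holds; rule 3 holds.

YES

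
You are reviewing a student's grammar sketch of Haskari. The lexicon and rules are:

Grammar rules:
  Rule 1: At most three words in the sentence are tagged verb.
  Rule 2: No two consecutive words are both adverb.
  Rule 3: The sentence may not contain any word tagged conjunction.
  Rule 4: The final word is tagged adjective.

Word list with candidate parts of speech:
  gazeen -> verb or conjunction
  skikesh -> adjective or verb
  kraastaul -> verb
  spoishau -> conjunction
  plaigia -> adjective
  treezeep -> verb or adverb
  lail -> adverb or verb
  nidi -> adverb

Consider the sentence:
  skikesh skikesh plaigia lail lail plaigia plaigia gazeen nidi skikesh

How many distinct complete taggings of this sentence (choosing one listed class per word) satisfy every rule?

7

Candidates per position — 1:skikesh {adjective,verb}; 2:skikesh {adjective,verb}; 3:plaigia {adjective}; 4:lail {adverb,verb}; 5:lail {adverb,verb}; 6:plaigia {adjective}; 7:plaigia {adjective}; 8:gazeen {verb,conjunction}; 9:nidi {adverb}; 10:skikesh {adjective,verb}.
There are 64 candidate sequences in total.
Checking each against the rules leaves 7 sequences.
Count = 7.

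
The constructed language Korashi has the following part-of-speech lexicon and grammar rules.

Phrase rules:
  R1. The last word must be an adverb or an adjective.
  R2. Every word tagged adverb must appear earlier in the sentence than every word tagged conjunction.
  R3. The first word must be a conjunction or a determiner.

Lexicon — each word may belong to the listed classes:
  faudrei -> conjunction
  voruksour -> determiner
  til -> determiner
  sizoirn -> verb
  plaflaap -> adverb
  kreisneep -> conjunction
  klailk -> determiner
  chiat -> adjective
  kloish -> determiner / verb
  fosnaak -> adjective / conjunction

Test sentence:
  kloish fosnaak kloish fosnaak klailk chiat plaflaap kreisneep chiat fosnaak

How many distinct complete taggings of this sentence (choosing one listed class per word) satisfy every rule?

2

Candidates per position — 1:kloish {determiner,verb}; 2:fosnaak {adjective,conjunction}; 3:kloish {determiner,verb}; 4:fosnaak {adjective,conjunction}; 5:klailk {determiner}; 6:chiat {adjective}; 7:plaflaap {adverb}; 8:kreisneep {conjunction}; 9:chiat {adjective}; 10:fosnaak {adjective,conjunction}.
There are 32 candidate sequences in total.
The sequences that satisfy every rule: determiner adjective determiner adjective determiner adjective adverb conjunction adjective adjective; determiner adjective verb adjective determiner adjective adverb conjunction adjective adjective.
Count = 2.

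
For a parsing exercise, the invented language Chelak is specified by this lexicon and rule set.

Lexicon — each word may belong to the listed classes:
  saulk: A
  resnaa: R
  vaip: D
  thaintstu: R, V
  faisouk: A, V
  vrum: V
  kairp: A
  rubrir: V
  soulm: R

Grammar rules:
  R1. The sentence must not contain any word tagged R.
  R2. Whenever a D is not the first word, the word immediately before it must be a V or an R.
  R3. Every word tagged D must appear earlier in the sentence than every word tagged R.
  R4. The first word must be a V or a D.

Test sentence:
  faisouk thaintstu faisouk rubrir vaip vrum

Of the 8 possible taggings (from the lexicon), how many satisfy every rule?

Candidates per position — 1:faisouk {A,V}; 2:thaintstu {R,V}; 3:faisouk {A,V}; 4:rubrir {V}; 5:vaip {D}; 6:vrum {V}.
There are 8 candidate sequences in total.
The sequences that satisfy every rule: V V A V D V; V V V V D V.
Count = 2.

2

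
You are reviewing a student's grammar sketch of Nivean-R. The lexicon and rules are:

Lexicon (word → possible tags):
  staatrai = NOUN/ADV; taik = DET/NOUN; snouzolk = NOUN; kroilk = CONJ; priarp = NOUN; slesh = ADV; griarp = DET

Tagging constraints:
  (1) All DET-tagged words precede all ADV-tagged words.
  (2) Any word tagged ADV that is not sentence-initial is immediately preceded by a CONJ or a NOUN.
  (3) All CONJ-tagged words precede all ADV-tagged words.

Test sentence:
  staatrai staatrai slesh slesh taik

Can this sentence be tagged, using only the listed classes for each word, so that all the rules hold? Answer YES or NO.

Candidates per position — 1:staatrai {NOUN,ADV}; 2:staatrai {NOUN,ADV}; 3:slesh {ADV}; 4:slesh {ADV}; 5:taik {DET,NOUN}.
Rule 2 cannot be satisfied by any choice of tags from the lexicon.
So there is no consistent tagging.

NO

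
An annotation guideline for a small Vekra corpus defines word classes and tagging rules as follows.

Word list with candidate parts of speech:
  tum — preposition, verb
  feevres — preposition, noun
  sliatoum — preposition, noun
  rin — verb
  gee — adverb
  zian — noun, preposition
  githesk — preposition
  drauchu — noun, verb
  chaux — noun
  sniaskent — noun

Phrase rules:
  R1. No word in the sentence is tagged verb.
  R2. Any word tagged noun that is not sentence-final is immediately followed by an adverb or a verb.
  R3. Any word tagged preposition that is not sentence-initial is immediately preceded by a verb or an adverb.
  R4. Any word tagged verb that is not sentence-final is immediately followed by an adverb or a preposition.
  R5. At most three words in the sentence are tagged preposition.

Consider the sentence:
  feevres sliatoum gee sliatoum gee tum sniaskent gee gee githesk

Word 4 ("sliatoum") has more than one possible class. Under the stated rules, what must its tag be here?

Candidates per position — 1:feevres {preposition,noun}; 2:sliatoum {preposition,noun}; 3:gee {adverb}; 4:sliatoum {preposition,noun}; 5:gee {adverb}; 6:tum {preposition,verb}; 7:sniaskent {noun}; 8:gee {adverb}; 9:gee {adverb}; 10:githesk {preposition}.
Word 1 cannot be noun — rule 2 would then fail for every completion. It is preposition.
Word 2 cannot be preposition — rule 3 would then fail for every completion. It is noun.
Word 6 cannot be verb — rule 1 would then fail for every completion. It is preposition.
Word 4 cannot be preposition — rule 5 would then fail for every completion. It is noun.
That leaves exactly one tagging: preposition noun adverb noun adverb preposition noun adverb adverb preposition.
Check: rule 1 satisfied; rule 2 satisfied; rule 3 satisfied; rule 4 satisfied; rule 5 satisfied.

noun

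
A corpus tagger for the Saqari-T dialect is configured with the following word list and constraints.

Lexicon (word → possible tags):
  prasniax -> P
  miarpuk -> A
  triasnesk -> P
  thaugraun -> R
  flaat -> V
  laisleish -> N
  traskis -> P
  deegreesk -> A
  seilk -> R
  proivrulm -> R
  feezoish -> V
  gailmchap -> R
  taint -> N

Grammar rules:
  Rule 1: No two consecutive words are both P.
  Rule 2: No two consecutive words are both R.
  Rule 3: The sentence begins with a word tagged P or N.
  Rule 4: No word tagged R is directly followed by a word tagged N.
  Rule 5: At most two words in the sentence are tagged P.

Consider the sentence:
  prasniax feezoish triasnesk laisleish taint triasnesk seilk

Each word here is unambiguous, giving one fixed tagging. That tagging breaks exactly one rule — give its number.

5

Fixed tagging: P V P N N P R.
Rule check: R1 ok, R2 ok, R3 ok, R4 ok, R5 fails.
Only rule 5 fails.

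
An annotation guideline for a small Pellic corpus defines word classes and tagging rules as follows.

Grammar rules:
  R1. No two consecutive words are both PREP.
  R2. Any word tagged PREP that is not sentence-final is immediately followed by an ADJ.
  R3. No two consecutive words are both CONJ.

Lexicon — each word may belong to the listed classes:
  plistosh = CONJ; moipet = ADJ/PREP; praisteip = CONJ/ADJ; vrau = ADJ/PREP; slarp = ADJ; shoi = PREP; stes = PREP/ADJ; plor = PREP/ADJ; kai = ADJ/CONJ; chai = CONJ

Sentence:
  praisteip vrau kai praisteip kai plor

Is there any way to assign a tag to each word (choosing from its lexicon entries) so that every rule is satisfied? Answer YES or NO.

YES

Candidates per position — 1:praisteip {CONJ,ADJ}; 2:vrau {ADJ,PREP}; 3:kai {ADJ,CONJ}; 4:praisteip {CONJ,ADJ}; 5:kai {ADJ,CONJ}; 6:plor {PREP,ADJ}.
One satisfying assignment: ADJ PREP ADJ ADJ ADJ ADJ.
Verifying each rule — rule 1 satisfied; rule 2 satisfied; rule 3 satisfied.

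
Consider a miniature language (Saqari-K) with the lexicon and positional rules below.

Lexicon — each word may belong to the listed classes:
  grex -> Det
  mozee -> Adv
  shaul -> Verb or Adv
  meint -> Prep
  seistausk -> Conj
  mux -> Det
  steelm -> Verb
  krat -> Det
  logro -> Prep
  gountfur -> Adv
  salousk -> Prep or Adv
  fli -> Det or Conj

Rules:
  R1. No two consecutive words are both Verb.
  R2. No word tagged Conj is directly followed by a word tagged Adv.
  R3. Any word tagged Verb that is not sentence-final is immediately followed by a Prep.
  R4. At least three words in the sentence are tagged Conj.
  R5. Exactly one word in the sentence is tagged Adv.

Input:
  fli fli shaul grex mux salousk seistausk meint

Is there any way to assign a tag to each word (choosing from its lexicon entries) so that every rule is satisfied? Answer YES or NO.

Candidates per position — 1:fli {Det,Conj}; 2:fli {Det,Conj}; 3:shaul {Verb,Adv}; 4:grex {Det}; 5:mux {Det}; 6:salousk {Prep,Adv}; 7:seistausk {Conj}; 8:meint {Prep}.
Every candidate sequence violates at least one rule; no consistent tagging exists.

NO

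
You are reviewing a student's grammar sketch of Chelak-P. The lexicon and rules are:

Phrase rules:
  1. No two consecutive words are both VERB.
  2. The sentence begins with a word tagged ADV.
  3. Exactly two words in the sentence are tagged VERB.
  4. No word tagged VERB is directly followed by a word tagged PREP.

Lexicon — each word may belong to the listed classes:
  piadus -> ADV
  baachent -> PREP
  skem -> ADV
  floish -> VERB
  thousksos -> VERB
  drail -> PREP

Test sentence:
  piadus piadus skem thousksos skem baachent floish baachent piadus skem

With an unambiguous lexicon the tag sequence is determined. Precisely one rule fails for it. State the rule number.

4

Fixed tagging: ADV ADV ADV VERB ADV PREP VERB PREP ADV ADV.
Applying the rules: R1 ok, R2 ok, R3 ok, R4 fails.
Only rule 4 fails.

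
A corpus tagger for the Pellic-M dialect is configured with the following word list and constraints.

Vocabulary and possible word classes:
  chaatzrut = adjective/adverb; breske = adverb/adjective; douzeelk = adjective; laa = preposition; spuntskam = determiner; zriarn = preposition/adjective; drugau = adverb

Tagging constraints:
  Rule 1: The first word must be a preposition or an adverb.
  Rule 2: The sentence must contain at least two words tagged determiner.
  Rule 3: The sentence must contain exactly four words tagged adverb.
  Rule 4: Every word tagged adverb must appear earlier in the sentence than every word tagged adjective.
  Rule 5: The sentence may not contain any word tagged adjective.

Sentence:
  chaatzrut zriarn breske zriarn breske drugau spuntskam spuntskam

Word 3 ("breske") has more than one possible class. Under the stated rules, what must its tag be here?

Candidates per position — 1:chaatzrut {adjective,adverb}; 2:zriarn {preposition,adjective}; 3:breske {adverb,adjective}; 4:zriarn {preposition,adjective}; 5:breske {adverb,adjective}; 6:drugau {adverb}; 7:spuntskam {determiner}; 8:spuntskam {determiner}.
Position 1: adjective is ruled out by rule 1; that leaves adverb.
Position 2: adjective is ruled out by rule 4; that leaves preposition.
Position 3: adjective is ruled out by rule 3; that leaves adverb.
Position 4: adjective is ruled out by rule 4; that leaves preposition.
Position 5: adjective is ruled out by rule 3; that leaves adverb.
That leaves exactly one tagging: adverb preposition adverb preposition adverb adverb determiner determiner.
Verifying each rule — rule 1 satisfied; rule 2 satisfied; rule 3 satisfied; rule 4 satisfied; rule 5 satisfied.

adverb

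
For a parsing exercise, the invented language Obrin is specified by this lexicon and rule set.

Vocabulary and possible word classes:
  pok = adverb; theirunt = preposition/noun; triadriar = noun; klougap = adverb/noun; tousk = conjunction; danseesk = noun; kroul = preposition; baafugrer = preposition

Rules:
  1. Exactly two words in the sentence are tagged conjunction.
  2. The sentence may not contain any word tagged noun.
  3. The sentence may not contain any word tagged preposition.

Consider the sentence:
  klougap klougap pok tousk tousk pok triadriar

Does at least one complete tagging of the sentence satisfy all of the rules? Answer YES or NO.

Candidates per position — 1:klougap {adverb,noun}; 2:klougap {adverb,noun}; 3:pok {adverb}; 4:tousk {conjunction}; 5:tousk {conjunction}; 6:pok {adverb}; 7:triadriar {noun}.
Rule 2 cannot be satisfied by any choice of tags from the lexicon.
So there is no consistent tagging.

NO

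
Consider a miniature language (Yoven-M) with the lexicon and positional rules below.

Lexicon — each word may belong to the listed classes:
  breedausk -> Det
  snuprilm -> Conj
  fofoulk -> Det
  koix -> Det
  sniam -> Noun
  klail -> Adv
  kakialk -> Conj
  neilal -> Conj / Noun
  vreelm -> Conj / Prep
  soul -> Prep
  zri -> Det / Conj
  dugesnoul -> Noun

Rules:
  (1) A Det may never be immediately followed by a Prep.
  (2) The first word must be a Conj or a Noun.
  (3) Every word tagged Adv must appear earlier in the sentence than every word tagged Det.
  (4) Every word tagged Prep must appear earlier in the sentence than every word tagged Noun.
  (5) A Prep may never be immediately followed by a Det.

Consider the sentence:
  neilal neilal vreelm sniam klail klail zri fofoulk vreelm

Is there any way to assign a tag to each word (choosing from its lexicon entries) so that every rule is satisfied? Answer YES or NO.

Candidates per position — 1:neilal {Conj,Noun}; 2:neilal {Conj,Noun}; 3:vreelm {Conj,Prep}; 4:sniam {Noun}; 5:klail {Adv}; 6:klail {Adv}; 7:zri {Det,Conj}; 8:fofoulk {Det}; 9:vreelm {Conj,Prep}.
One satisfying assignment: Conj Conj Prep Noun Adv Adv Det Det Conj.
Checking: rule 1 ✓; rule 2 ✓; rule 3 ✓; rule 4 ✓; rule 5 ✓.

YES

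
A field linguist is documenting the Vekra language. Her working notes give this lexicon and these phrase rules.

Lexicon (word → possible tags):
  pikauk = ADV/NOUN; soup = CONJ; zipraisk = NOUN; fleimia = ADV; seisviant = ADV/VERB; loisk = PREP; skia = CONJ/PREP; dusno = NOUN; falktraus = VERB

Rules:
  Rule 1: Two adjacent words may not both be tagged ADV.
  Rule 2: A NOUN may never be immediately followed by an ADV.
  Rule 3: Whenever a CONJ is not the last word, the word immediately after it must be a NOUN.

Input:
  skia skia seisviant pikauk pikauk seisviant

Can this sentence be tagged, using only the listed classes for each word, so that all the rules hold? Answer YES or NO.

Candidates per position — 1:skia {CONJ,PREP}; 2:skia {CONJ,PREP}; 3:seisviant {ADV,VERB}; 4:pikauk {ADV,NOUN}; 5:pikauk {ADV,NOUN}; 6:seisviant {ADV,VERB}.
One satisfying assignment: PREP PREP ADV NOUN NOUN VERB.
Checking: rule 1 satisfied; rule 2 satisfied; rule 3 satisfied.

YES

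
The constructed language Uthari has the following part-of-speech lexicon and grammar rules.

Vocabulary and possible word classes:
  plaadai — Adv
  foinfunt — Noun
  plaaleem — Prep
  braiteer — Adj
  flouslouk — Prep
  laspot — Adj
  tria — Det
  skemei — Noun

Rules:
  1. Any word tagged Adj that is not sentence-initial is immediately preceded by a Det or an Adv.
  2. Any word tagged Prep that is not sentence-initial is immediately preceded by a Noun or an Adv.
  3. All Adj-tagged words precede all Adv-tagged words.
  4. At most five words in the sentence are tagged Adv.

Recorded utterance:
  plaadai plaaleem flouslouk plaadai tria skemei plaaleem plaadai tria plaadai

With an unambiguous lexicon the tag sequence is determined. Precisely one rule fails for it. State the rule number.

Fixed tagging: Adv Prep Prep Adv Det Noun Prep Adv Det Adv.
Checking each rule: R1 ✓, R2 ✗, R3 ✓, R4 ✓.
Only rule 2 fails.

2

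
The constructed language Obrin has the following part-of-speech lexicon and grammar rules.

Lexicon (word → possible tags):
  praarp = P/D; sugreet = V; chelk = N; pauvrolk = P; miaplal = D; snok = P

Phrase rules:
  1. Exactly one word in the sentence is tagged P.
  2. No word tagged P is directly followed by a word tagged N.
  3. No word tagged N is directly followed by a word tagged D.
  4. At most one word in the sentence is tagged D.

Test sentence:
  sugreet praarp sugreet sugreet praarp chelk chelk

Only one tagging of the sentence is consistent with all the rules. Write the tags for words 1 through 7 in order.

V P V V D N N

Candidates per position — 1:sugreet {V}; 2:praarp {P,D}; 3:sugreet {V}; 4:sugreet {V}; 5:praarp {P,D}; 6:chelk {N}; 7:chelk {N}.
If word 5 were P, no tagging could satisfy rule 2; so word 5 is D.
If word 2 were D, no tagging could satisfy rule 1; so word 2 is P.
The only consistent sequence is: V P V V D N N.
Verifying each rule — rule 1 ✓; rule 2 ✓; rule 3 ✓; rule 4 ✓.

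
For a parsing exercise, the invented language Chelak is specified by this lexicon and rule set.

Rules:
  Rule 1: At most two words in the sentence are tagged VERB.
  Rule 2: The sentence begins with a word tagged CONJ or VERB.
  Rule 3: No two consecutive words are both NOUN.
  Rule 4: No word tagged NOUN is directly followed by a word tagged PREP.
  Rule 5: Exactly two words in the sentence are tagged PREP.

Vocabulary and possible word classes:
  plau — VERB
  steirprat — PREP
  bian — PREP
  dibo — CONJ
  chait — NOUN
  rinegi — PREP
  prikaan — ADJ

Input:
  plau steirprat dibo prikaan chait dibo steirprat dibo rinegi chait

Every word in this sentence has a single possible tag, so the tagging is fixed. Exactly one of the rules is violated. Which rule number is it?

Fixed tagging: VERB PREP CONJ ADJ NOUN CONJ PREP CONJ PREP NOUN.
Rule check: R1 ok, R2 ok, R3 ok, R4 ok, R5 fails.
Only rule 5 fails.

5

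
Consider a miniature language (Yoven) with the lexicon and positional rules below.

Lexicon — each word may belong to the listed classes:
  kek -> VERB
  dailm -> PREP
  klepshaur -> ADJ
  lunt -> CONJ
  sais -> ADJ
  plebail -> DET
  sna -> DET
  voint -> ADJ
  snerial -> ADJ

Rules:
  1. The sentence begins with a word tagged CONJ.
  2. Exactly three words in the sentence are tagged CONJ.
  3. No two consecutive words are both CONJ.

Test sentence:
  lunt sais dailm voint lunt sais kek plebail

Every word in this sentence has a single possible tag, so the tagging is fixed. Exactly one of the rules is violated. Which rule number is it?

2

Fixed tagging: CONJ ADJ PREP ADJ CONJ ADJ VERB DET.
Checking each rule: R1 holds, R2 violated, R3 holds.
Only rule 2 fails.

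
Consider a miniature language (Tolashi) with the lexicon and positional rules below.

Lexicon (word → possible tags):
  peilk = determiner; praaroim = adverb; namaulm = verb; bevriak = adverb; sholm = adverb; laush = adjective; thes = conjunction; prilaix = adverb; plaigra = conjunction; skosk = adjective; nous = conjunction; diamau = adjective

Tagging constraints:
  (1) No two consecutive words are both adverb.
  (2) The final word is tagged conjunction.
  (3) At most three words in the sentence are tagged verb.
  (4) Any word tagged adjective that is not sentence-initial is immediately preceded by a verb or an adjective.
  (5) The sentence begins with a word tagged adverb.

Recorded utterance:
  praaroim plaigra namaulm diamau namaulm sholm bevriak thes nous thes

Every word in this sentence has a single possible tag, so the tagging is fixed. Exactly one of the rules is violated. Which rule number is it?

1

Fixed tagging: adverb conjunction verb adjective verb adverb adverb conjunction conjunction conjunction.
Checking each rule: R1 violated, R2 holds, R3 holds, R4 holds, R5 holds.
Only rule 1 fails.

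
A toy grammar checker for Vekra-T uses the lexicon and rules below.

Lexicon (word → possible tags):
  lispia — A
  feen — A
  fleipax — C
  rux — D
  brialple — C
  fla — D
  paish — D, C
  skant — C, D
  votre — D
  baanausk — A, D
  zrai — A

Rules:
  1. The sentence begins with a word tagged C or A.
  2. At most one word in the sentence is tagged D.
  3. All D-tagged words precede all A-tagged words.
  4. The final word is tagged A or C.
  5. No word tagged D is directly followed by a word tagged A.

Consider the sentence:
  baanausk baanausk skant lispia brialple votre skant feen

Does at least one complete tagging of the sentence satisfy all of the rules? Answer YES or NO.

Candidates per position — 1:baanausk {A,D}; 2:baanausk {A,D}; 3:skant {C,D}; 4:lispia {A}; 5:brialple {C}; 6:votre {D}; 7:skant {C,D}; 8:feen {A}.
Rule 3 cannot be satisfied by any choice of tags from the lexicon.
So there is no consistent tagging.

NO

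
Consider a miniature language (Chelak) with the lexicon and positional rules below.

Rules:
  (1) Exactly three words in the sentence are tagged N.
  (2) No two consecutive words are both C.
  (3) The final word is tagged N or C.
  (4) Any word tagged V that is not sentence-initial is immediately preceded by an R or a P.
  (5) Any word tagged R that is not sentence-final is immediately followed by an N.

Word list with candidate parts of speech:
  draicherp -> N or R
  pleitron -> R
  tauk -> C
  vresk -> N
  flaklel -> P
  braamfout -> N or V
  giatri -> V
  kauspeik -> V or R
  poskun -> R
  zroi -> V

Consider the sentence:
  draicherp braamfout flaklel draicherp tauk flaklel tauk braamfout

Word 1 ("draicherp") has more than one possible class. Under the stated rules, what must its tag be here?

Candidates per position — 1:draicherp {N,R}; 2:braamfout {N,V}; 3:flaklel {P}; 4:draicherp {N,R}; 5:tauk {C}; 6:flaklel {P}; 7:tauk {C}; 8:braamfout {N,V}.
Position 4: R is ruled out by rule 5; that leaves N.
Position 8: V is ruled out by rule 3; that leaves N.
Position 1: the remaining choice is settled jointly with positions 2 — only R at position 1 is part of a tagging that satisfies every rule.
So the tagging must be: R N P N C P C N.
Verifying each rule — rule 1 holds; rule 2 holds; rule 3 holds; rule 4 holds; rule 5 holds.

R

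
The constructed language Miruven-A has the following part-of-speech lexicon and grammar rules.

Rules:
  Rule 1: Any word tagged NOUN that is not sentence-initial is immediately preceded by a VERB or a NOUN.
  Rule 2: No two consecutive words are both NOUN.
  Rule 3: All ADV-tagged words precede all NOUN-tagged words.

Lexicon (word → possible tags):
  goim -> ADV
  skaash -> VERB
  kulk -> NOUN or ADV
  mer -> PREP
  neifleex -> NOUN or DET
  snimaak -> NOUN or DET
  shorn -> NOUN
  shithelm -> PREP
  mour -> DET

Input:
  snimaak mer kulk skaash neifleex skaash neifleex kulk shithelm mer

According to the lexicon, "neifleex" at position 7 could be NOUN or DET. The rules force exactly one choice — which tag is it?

Candidates per position — 1:snimaak {NOUN,DET}; 2:mer {PREP}; 3:kulk {NOUN,ADV}; 4:skaash {VERB}; 5:neifleex {NOUN,DET}; 6:skaash {VERB}; 7:neifleex {NOUN,DET}; 8:kulk {NOUN,ADV}; 9:shithelm {PREP}; 10:mer {PREP}.
Position 3: tagging it NOUN would leave rule 1 unsatisfiable, so it must be ADV.
Position 1: tagging it NOUN would leave rule 3 unsatisfiable, so it must be DET.
Position 7: the remaining choice is settled jointly with positions 5, 8 — only DET at position 7 is part of a tagging that satisfies every rule.
The unique satisfying tagging is: DET PREP ADV VERB DET VERB DET ADV PREP PREP.
Check: rule 1 holds; rule 2 holds; rule 3 holds.

DET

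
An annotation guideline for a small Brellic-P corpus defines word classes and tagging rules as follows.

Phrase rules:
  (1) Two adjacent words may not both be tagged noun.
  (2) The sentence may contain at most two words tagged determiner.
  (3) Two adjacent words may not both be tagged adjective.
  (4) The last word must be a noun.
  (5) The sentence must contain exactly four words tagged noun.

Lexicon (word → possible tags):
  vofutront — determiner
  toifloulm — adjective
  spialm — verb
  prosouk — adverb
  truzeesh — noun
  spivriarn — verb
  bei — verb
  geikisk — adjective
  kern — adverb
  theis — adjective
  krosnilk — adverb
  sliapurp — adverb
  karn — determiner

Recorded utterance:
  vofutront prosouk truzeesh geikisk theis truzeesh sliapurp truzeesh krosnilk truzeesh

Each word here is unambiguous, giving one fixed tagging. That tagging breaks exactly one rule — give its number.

Fixed tagging: determiner adverb noun adjective adjective noun adverb noun adverb noun.
Checking each rule: R1 pass, R2 pass, R3 fail, R4 pass, R5 pass.
Only rule 3 fails.

3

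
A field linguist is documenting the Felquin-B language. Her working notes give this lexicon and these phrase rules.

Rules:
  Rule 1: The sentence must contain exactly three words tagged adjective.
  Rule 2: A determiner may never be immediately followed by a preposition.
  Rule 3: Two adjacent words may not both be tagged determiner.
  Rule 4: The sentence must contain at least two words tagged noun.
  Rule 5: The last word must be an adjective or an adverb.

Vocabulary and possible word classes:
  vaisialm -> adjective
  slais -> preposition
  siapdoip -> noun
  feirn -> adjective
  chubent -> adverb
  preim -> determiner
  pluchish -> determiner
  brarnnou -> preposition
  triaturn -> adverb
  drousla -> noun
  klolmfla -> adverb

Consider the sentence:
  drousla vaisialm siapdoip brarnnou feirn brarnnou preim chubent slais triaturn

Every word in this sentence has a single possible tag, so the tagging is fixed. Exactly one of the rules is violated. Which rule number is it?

Fixed tagging: noun adjective noun preposition adjective preposition determiner adverb preposition adverb.
Applying the rules: R1 fails, R2 ok, R3 ok, R4 ok, R5 ok.
Only rule 1 fails.

1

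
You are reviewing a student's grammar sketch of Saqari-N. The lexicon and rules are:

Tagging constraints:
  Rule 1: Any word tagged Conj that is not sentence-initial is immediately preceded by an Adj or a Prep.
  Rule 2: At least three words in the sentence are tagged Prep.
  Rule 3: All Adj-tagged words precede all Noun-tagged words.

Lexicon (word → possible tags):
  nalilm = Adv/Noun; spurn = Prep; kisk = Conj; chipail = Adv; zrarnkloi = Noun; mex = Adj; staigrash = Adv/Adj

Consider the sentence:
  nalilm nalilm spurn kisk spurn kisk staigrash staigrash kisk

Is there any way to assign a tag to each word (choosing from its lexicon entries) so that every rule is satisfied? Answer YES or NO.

Candidates per position — 1:nalilm {Adv,Noun}; 2:nalilm {Adv,Noun}; 3:spurn {Prep}; 4:kisk {Conj}; 5:spurn {Prep}; 6:kisk {Conj}; 7:staigrash {Adv,Adj}; 8:staigrash {Adv,Adj}; 9:kisk {Conj}.
Rule 2 cannot be satisfied by any choice of tags from the lexicon.
So there is no consistent tagging.

NO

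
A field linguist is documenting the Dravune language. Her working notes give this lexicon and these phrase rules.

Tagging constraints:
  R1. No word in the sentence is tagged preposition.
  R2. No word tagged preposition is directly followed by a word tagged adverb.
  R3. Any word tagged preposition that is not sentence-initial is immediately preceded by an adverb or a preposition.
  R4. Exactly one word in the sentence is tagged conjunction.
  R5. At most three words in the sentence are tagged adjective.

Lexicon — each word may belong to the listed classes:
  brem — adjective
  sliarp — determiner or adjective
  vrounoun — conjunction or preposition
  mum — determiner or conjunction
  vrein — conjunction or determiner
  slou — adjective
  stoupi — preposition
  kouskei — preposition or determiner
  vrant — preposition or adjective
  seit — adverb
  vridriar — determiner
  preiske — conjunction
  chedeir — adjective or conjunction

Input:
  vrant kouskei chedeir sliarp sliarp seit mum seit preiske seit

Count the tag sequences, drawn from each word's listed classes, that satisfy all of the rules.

Candidates per position — 1:vrant {preposition,adjective}; 2:kouskei {preposition,determiner}; 3:chedeir {adjective,conjunction}; 4:sliarp {determiner,adjective}; 5:sliarp {determiner,adjective}; 6:seit {adverb}; 7:mum {determiner,conjunction}; 8:seit {adverb}; 9:preiske {conjunction}; 10:seit {adverb}.
There are 64 candidate sequences in total.
The sequences that satisfy every rule: adjective determiner adjective determiner determiner adverb determiner adverb conjunction adverb; adjective determiner adjective determiner adjective adverb determiner adverb conjunction adverb; adjective determiner adjective adjective determiner adverb determiner adverb conjunction adverb.
Count = 3.

3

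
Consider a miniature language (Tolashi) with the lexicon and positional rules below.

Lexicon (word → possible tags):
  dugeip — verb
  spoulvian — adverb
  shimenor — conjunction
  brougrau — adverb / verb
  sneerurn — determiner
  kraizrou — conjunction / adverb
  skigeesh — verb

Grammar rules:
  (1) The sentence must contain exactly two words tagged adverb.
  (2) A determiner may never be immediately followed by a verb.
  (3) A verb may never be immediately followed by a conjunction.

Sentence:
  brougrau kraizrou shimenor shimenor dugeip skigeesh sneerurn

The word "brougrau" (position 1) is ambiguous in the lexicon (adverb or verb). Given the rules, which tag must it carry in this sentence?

adverb

Candidates per position — 1:brougrau {adverb,verb}; 2:kraizrou {conjunction,adverb}; 3:shimenor {conjunction}; 4:shimenor {conjunction}; 5:dugeip {verb}; 6:skigeesh {verb}; 7:sneerurn {determiner}.
At position 1, choosing verb makes rule 1 impossible to satisfy; hence adverb.
At position 2, choosing conjunction makes rule 1 impossible to satisfy; hence adverb.
So the tagging must be: adverb adverb conjunction conjunction verb verb determiner.
Rule-by-rule: rule 1 holds; rule 2 holds; rule 3 holds.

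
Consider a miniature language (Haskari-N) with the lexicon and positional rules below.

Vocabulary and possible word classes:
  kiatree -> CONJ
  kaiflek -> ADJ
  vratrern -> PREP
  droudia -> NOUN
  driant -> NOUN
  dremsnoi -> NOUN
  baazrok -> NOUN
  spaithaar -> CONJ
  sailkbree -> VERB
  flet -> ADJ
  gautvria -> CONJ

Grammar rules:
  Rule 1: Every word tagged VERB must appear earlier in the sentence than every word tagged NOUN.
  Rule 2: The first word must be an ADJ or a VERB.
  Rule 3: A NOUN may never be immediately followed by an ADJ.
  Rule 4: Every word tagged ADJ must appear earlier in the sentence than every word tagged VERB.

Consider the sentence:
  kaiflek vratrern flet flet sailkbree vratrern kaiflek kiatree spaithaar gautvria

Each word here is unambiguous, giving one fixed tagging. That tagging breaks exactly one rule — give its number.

Fixed tagging: ADJ PREP ADJ ADJ VERB PREP ADJ CONJ CONJ CONJ.
Checking each rule: R1 ✓, R2 ✓, R3 ✓, R4 ✗.
Only rule 4 fails.

4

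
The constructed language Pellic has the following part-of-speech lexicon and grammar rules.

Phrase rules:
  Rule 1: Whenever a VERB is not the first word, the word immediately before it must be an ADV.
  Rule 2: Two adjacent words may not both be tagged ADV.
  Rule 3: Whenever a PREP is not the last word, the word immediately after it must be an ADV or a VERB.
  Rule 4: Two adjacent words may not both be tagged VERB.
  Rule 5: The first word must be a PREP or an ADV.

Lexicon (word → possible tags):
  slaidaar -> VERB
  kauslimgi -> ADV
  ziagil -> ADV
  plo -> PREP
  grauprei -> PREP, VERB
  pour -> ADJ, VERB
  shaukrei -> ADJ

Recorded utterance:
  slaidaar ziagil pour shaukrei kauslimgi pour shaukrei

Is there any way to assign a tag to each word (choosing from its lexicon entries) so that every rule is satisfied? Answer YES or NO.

Candidates per position — 1:slaidaar {VERB}; 2:ziagil {ADV}; 3:pour {ADJ,VERB}; 4:shaukrei {ADJ}; 5:kauslimgi {ADV}; 6:pour {ADJ,VERB}; 7:shaukrei {ADJ}.
Rule 5 cannot be satisfied by any choice of tags from the lexicon.
So there is no consistent tagging.

NO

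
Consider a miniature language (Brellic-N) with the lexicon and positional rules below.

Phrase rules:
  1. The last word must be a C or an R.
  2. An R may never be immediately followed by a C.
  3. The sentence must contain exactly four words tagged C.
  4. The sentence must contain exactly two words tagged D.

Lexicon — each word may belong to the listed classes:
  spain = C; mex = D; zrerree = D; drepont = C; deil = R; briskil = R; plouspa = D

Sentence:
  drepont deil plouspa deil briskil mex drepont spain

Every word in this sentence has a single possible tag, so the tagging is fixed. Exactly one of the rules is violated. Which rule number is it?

3

Fixed tagging: C R D R R D C C.
Checking each rule: R1 holds, R2 holds, R3 violated, R4 holds.
Only rule 3 fails.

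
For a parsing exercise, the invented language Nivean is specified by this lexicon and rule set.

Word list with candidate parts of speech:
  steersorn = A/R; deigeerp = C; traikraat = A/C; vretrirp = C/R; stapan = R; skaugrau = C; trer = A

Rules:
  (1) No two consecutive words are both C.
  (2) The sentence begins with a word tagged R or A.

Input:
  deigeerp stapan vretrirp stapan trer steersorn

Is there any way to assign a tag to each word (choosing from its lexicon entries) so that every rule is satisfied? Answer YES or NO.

NO

Candidates per position — 1:deigeerp {C}; 2:stapan {R}; 3:vretrirp {C,R}; 4:stapan {R}; 5:trer {A}; 6:steersorn {A,R}.
Rule 2 cannot be satisfied by any choice of tags from the lexicon.
So there is no consistent tagging.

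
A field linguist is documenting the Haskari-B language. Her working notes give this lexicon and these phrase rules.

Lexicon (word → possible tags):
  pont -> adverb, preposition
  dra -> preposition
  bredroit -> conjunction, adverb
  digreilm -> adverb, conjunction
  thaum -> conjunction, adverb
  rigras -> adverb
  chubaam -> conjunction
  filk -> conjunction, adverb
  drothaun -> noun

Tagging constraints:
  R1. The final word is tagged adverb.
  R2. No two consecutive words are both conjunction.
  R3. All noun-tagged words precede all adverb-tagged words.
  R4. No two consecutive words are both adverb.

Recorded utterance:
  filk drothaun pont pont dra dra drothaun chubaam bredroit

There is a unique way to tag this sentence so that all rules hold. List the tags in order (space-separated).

conjunction noun preposition preposition preposition preposition noun conjunction adverb

Candidates per position — 1:filk {conjunction,adverb}; 2:drothaun {noun}; 3:pont {adverb,preposition}; 4:pont {adverb,preposition}; 5:dra {preposition}; 6:dra {preposition}; 7:drothaun {noun}; 8:chubaam {conjunction}; 9:bredroit {conjunction,adverb}.
At position 1, choosing adverb makes rule 3 impossible to satisfy; hence conjunction.
At position 3, choosing adverb makes rule 3 impossible to satisfy; hence preposition.
At position 4, choosing adverb makes rule 3 impossible to satisfy; hence preposition.
At position 9, choosing conjunction makes rule 1 impossible to satisfy; hence adverb.
The unique satisfying tagging is: conjunction noun preposition preposition preposition preposition noun conjunction adverb.
Check: rule 1 satisfied; rule 2 satisfied; rule 3 satisfied; rule 4 satisfied.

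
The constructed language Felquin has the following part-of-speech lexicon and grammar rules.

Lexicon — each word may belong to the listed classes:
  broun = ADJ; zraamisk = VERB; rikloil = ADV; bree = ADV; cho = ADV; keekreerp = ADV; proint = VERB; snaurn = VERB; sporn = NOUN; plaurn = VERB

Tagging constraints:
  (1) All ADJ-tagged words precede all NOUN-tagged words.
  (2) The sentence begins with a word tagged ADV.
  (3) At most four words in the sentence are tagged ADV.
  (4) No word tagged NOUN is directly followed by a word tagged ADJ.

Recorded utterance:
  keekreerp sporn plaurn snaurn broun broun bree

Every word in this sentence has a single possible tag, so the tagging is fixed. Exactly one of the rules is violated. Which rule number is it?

1

Fixed tagging: ADV NOUN VERB VERB ADJ ADJ ADV.
Rule check: R1 fails, R2 ok, R3 ok, R4 ok.
Only rule 1 fails.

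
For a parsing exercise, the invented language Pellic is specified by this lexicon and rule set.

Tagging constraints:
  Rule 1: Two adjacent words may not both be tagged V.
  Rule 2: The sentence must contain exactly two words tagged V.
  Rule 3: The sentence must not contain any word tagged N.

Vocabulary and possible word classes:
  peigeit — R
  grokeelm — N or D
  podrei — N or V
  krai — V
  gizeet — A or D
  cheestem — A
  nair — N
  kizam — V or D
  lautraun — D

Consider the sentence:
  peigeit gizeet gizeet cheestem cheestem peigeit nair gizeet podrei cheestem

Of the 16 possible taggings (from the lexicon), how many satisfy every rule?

Candidates per position — 1:peigeit {R}; 2:gizeet {A,D}; 3:gizeet {A,D}; 4:cheestem {A}; 5:cheestem {A}; 6:peigeit {R}; 7:nair {N}; 8:gizeet {A,D}; 9:podrei {N,V}; 10:cheestem {A}.
There are 16 candidate sequences in total.
Rule 2 cannot be satisfied by any choice of tags from the lexicon.
So there is no consistent tagging.
Count = 0.

0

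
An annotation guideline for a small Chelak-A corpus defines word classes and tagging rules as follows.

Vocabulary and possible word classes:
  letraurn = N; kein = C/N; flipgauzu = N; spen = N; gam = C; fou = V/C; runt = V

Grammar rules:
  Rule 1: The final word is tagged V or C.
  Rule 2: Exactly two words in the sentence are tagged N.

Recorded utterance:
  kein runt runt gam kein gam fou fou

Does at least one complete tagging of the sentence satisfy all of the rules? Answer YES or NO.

Candidates per position — 1:kein {C,N}; 2:runt {V}; 3:runt {V}; 4:gam {C}; 5:kein {C,N}; 6:gam {C}; 7:fou {V,C}; 8:fou {V,C}.
One satisfying assignment: N V V C N C C V.
Check: rule 1 satisfied; rule 2 satisfied.

YES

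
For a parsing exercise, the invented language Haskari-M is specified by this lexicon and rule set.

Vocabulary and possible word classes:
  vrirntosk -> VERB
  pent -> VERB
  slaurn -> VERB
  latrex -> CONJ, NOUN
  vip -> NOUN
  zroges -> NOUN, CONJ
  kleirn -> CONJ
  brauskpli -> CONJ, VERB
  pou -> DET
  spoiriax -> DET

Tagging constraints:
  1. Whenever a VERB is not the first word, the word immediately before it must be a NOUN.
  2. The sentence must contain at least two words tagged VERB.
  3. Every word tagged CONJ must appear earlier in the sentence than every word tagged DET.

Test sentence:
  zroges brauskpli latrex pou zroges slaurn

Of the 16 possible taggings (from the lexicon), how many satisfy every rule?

Candidates per position — 1:zroges {NOUN,CONJ}; 2:brauskpli {CONJ,VERB}; 3:latrex {CONJ,NOUN}; 4:pou {DET}; 5:zroges {NOUN,CONJ}; 6:slaurn {VERB}.
There are 16 candidate sequences in total.
The sequences that satisfy every rule: NOUN VERB CONJ DET NOUN VERB; NOUN VERB NOUN DET NOUN VERB.
Count = 2.

2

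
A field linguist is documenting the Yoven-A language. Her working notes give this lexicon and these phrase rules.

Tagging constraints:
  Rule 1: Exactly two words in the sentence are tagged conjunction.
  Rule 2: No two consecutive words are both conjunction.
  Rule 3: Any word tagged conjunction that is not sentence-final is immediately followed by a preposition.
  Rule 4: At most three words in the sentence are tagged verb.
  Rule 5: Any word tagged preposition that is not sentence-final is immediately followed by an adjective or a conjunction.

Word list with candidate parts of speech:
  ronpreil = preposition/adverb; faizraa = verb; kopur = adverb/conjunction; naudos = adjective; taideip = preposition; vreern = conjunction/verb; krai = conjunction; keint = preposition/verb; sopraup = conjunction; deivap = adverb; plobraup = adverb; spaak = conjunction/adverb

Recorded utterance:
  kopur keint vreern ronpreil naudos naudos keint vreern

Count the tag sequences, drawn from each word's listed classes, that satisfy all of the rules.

Candidates per position — 1:kopur {adverb,conjunction}; 2:keint {preposition,verb}; 3:vreern {conjunction,verb}; 4:ronpreil {preposition,adverb}; 5:naudos {adjective}; 6:naudos {adjective}; 7:keint {preposition,verb}; 8:vreern {conjunction,verb}.
There are 64 candidate sequences in total.
The sequences that satisfy every rule: adverb preposition conjunction preposition adjective adjective preposition conjunction; adverb preposition conjunction preposition adjective adjective verb conjunction; adverb verb conjunction preposition adjective adjective preposition conjunction; adverb verb conjunction preposition adjective adjective verb conjunction; conjunction preposition conjunction preposition adjective adjective verb verb.
Count = 5.

5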